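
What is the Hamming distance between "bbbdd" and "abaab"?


Comparing "bbbdd" and "abaab" position by position:
  Position 0: 'b' vs 'a' => differ
  Position 1: 'b' vs 'b' => same
  Position 2: 'b' vs 'a' => differ
  Position 3: 'd' vs 'a' => differ
  Position 4: 'd' vs 'b' => differ
Total differences (Hamming distance): 4

4


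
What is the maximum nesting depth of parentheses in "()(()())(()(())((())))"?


Input: "()(()())(()(())((())))"
Tracking depth:
  Position 0 '(': depth becomes 1
  Position 1 ')': depth becomes 0
  Position 2 '(': depth becomes 1
  Position 3 '(': depth becomes 2
  Position 4 ')': depth becomes 1
  Position 5 '(': depth becomes 2
  Position 6 ')': depth becomes 1
  Position 7 ')': depth becomes 0
  Position 8 '(': depth becomes 1
  Position 9 '(': depth becomes 2
  Position 10 ')': depth becomes 1
  Position 11 '(': depth becomes 2
  Position 12 '(': depth becomes 3
  Position 13 ')': depth becomes 2
  Position 14 ')': depth becomes 1
  Position 15 '(': depth becomes 2
  Position 16 '(': depth becomes 3
  Position 17 '(': depth becomes 4
  Position 18 ')': depth becomes 3
  Position 19 ')': depth becomes 2
  Position 20 ')': depth becomes 1
  Position 21 ')': depth becomes 0
Maximum depth reached: 4

4


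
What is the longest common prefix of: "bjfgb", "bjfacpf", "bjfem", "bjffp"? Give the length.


Words: bjfgb, bjfacpf, bjfem, bjffp
  Position 0: all 'b' => match
  Position 1: all 'j' => match
  Position 2: all 'f' => match
  Position 3: ('g', 'a', 'e', 'f') => mismatch, stop
LCP = "bjf" (length 3)

3


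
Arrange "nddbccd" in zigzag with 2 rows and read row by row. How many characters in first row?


Zigzag "nddbccd" into 2 rows:
Placing characters:
  'n' => row 0
  'd' => row 1
  'd' => row 0
  'b' => row 1
  'c' => row 0
  'c' => row 1
  'd' => row 0
Rows:
  Row 0: "ndcd"
  Row 1: "dbc"
First row length: 4

4


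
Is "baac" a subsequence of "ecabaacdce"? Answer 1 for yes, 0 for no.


Check if "baac" is a subsequence of "ecabaacdce"
Greedy scan:
  Position 0 ('e'): no match needed
  Position 1 ('c'): no match needed
  Position 2 ('a'): no match needed
  Position 3 ('b'): matches sub[0] = 'b'
  Position 4 ('a'): matches sub[1] = 'a'
  Position 5 ('a'): matches sub[2] = 'a'
  Position 6 ('c'): matches sub[3] = 'c'
  Position 7 ('d'): no match needed
  Position 8 ('c'): no match needed
  Position 9 ('e'): no match needed
All 4 characters matched => is a subsequence

1


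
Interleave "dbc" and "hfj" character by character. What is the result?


Interleaving "dbc" and "hfj":
  Position 0: 'd' from first, 'h' from second => "dh"
  Position 1: 'b' from first, 'f' from second => "bf"
  Position 2: 'c' from first, 'j' from second => "cj"
Result: dhbfcj

dhbfcj


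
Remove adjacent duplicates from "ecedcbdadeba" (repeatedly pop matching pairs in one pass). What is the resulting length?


Input: ecedcbdadeba
Stack-based adjacent duplicate removal:
  Read 'e': push. Stack: e
  Read 'c': push. Stack: ec
  Read 'e': push. Stack: ece
  Read 'd': push. Stack: eced
  Read 'c': push. Stack: ecedc
  Read 'b': push. Stack: ecedcb
  Read 'd': push. Stack: ecedcbd
  Read 'a': push. Stack: ecedcbda
  Read 'd': push. Stack: ecedcbdad
  Read 'e': push. Stack: ecedcbdade
  Read 'b': push. Stack: ecedcbdadeb
  Read 'a': push. Stack: ecedcbdadeba
Final stack: "ecedcbdadeba" (length 12)

12


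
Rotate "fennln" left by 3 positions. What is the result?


Input: "fennln", rotate left by 3
First 3 characters: "fen"
Remaining characters: "nln"
Concatenate remaining + first: "nln" + "fen" = "nlnfen"

nlnfen


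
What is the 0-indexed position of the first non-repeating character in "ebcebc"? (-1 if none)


Input: ebcebc
Character frequencies:
  'b': 2
  'c': 2
  'e': 2
Scanning left to right for freq == 1:
  Position 0 ('e'): freq=2, skip
  Position 1 ('b'): freq=2, skip
  Position 2 ('c'): freq=2, skip
  Position 3 ('e'): freq=2, skip
  Position 4 ('b'): freq=2, skip
  Position 5 ('c'): freq=2, skip
  No unique character found => answer = -1

-1


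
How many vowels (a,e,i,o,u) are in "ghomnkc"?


Input: ghomnkc
Checking each character:
  'g' at position 0: consonant
  'h' at position 1: consonant
  'o' at position 2: vowel (running total: 1)
  'm' at position 3: consonant
  'n' at position 4: consonant
  'k' at position 5: consonant
  'c' at position 6: consonant
Total vowels: 1

1


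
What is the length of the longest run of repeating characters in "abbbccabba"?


Input: "abbbccabba"
Scanning for longest run:
  Position 1 ('b'): new char, reset run to 1
  Position 2 ('b'): continues run of 'b', length=2
  Position 3 ('b'): continues run of 'b', length=3
  Position 4 ('c'): new char, reset run to 1
  Position 5 ('c'): continues run of 'c', length=2
  Position 6 ('a'): new char, reset run to 1
  Position 7 ('b'): new char, reset run to 1
  Position 8 ('b'): continues run of 'b', length=2
  Position 9 ('a'): new char, reset run to 1
Longest run: 'b' with length 3

3


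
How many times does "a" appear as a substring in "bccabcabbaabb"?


Searching for "a" in "bccabcabbaabb"
Scanning each position:
  Position 0: "b" => no
  Position 1: "c" => no
  Position 2: "c" => no
  Position 3: "a" => MATCH
  Position 4: "b" => no
  Position 5: "c" => no
  Position 6: "a" => MATCH
  Position 7: "b" => no
  Position 8: "b" => no
  Position 9: "a" => MATCH
  Position 10: "a" => MATCH
  Position 11: "b" => no
  Position 12: "b" => no
Total occurrences: 4

4


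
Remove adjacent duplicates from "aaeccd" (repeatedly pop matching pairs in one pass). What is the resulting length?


Input: aaeccd
Stack-based adjacent duplicate removal:
  Read 'a': push. Stack: a
  Read 'a': matches stack top 'a' => pop. Stack: (empty)
  Read 'e': push. Stack: e
  Read 'c': push. Stack: ec
  Read 'c': matches stack top 'c' => pop. Stack: e
  Read 'd': push. Stack: ed
Final stack: "ed" (length 2)

2


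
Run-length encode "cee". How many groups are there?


Input: cee
Scanning for consecutive runs:
  Group 1: 'c' x 1 (positions 0-0)
  Group 2: 'e' x 2 (positions 1-2)
Total groups: 2

2


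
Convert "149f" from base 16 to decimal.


Input: "149f" in base 16
Positional expansion:
  Digit '1' (value 1) x 16^3 = 4096
  Digit '4' (value 4) x 16^2 = 1024
  Digit '9' (value 9) x 16^1 = 144
  Digit 'f' (value 15) x 16^0 = 15
Sum = 5279

5279


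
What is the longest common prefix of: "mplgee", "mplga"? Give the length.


Words: mplgee, mplga
  Position 0: all 'm' => match
  Position 1: all 'p' => match
  Position 2: all 'l' => match
  Position 3: all 'g' => match
  Position 4: ('e', 'a') => mismatch, stop
LCP = "mplg" (length 4)

4


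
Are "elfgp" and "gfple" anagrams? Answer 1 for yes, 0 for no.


Strings: "elfgp", "gfple"
Sorted first:  efglp
Sorted second: efglp
Sorted forms match => anagrams

1


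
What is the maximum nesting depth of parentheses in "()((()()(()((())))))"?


Input: "()((()()(()((())))))"
Tracking depth:
  Position 0 '(': depth becomes 1
  Position 1 ')': depth becomes 0
  Position 2 '(': depth becomes 1
  Position 3 '(': depth becomes 2
  Position 4 '(': depth becomes 3
  Position 5 ')': depth becomes 2
  Position 6 '(': depth becomes 3
  Position 7 ')': depth becomes 2
  Position 8 '(': depth becomes 3
  Position 9 '(': depth becomes 4
  Position 10 ')': depth becomes 3
  Position 11 '(': depth becomes 4
  Position 12 '(': depth becomes 5
  Position 13 '(': depth becomes 6
  Position 14 ')': depth becomes 5
  Position 15 ')': depth becomes 4
  Position 16 ')': depth becomes 3
  Position 17 ')': depth becomes 2
  Position 18 ')': depth becomes 1
  Position 19 ')': depth becomes 0
Maximum depth reached: 6

6


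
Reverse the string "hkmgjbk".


Input: hkmgjbk
Reading characters right to left:
  Position 6: 'k'
  Position 5: 'b'
  Position 4: 'j'
  Position 3: 'g'
  Position 2: 'm'
  Position 1: 'k'
  Position 0: 'h'
Reversed: kbjgmkh

kbjgmkh


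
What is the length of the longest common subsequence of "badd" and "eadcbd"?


LCS of "badd" and "eadcbd"
DP table:
           e    a    d    c    b    d
      0    0    0    0    0    0    0
  b   0    0    0    0    0    1    1
  a   0    0    1    1    1    1    1
  d   0    0    1    2    2    2    2
  d   0    0    1    2    2    2    3
LCS length = dp[4][6] = 3

3


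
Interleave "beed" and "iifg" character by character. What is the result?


Interleaving "beed" and "iifg":
  Position 0: 'b' from first, 'i' from second => "bi"
  Position 1: 'e' from first, 'i' from second => "ei"
  Position 2: 'e' from first, 'f' from second => "ef"
  Position 3: 'd' from first, 'g' from second => "dg"
Result: bieiefdg

bieiefdg


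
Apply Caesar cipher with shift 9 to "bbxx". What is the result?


Caesar cipher: shift "bbxx" by 9
  'b' (pos 1) + 9 = pos 10 = 'k'
  'b' (pos 1) + 9 = pos 10 = 'k'
  'x' (pos 23) + 9 = pos 6 = 'g'
  'x' (pos 23) + 9 = pos 6 = 'g'
Result: kkgg

kkgg


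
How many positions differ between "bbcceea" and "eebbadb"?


Comparing "bbcceea" and "eebbadb" position by position:
  Position 0: 'b' vs 'e' => DIFFER
  Position 1: 'b' vs 'e' => DIFFER
  Position 2: 'c' vs 'b' => DIFFER
  Position 3: 'c' vs 'b' => DIFFER
  Position 4: 'e' vs 'a' => DIFFER
  Position 5: 'e' vs 'd' => DIFFER
  Position 6: 'a' vs 'b' => DIFFER
Positions that differ: 7

7


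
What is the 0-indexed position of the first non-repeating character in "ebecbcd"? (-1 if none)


Input: ebecbcd
Character frequencies:
  'b': 2
  'c': 2
  'd': 1
  'e': 2
Scanning left to right for freq == 1:
  Position 0 ('e'): freq=2, skip
  Position 1 ('b'): freq=2, skip
  Position 2 ('e'): freq=2, skip
  Position 3 ('c'): freq=2, skip
  Position 4 ('b'): freq=2, skip
  Position 5 ('c'): freq=2, skip
  Position 6 ('d'): unique! => answer = 6

6


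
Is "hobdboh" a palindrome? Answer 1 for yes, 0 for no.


Input: hobdboh
Reversed: hobdboh
  Compare pos 0 ('h') with pos 6 ('h'): match
  Compare pos 1 ('o') with pos 5 ('o'): match
  Compare pos 2 ('b') with pos 4 ('b'): match
Result: palindrome

1


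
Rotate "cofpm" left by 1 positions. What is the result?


Input: "cofpm", rotate left by 1
First 1 characters: "c"
Remaining characters: "ofpm"
Concatenate remaining + first: "ofpm" + "c" = "ofpmc"

ofpmc


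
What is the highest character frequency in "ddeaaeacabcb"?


Input: ddeaaeacabcb
Character counts:
  'a': 4
  'b': 2
  'c': 2
  'd': 2
  'e': 2
Maximum frequency: 4

4


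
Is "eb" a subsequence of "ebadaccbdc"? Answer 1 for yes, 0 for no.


Check if "eb" is a subsequence of "ebadaccbdc"
Greedy scan:
  Position 0 ('e'): matches sub[0] = 'e'
  Position 1 ('b'): matches sub[1] = 'b'
  Position 2 ('a'): no match needed
  Position 3 ('d'): no match needed
  Position 4 ('a'): no match needed
  Position 5 ('c'): no match needed
  Position 6 ('c'): no match needed
  Position 7 ('b'): no match needed
  Position 8 ('d'): no match needed
  Position 9 ('c'): no match needed
All 2 characters matched => is a subsequence

1


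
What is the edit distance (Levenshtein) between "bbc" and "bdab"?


Computing edit distance: "bbc" -> "bdab"
DP table:
           b    d    a    b
      0    1    2    3    4
  b   1    0    1    2    3
  b   2    1    1    2    2
  c   3    2    2    2    3
Edit distance = dp[3][4] = 3

3


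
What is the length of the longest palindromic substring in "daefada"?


Input: "daefada"
Checking substrings for palindromes:
  [4:7] "ada" (len 3) => palindrome
Longest palindromic substring: "ada" with length 3

3


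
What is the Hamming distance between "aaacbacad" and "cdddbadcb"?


Comparing "aaacbacad" and "cdddbadcb" position by position:
  Position 0: 'a' vs 'c' => differ
  Position 1: 'a' vs 'd' => differ
  Position 2: 'a' vs 'd' => differ
  Position 3: 'c' vs 'd' => differ
  Position 4: 'b' vs 'b' => same
  Position 5: 'a' vs 'a' => same
  Position 6: 'c' vs 'd' => differ
  Position 7: 'a' vs 'c' => differ
  Position 8: 'd' vs 'b' => differ
Total differences (Hamming distance): 7

7


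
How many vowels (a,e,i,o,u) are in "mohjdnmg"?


Input: mohjdnmg
Checking each character:
  'm' at position 0: consonant
  'o' at position 1: vowel (running total: 1)
  'h' at position 2: consonant
  'j' at position 3: consonant
  'd' at position 4: consonant
  'n' at position 5: consonant
  'm' at position 6: consonant
  'g' at position 7: consonant
Total vowels: 1

1


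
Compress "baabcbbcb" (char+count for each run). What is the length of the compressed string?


Input: baabcbbcb
Runs:
  'b' x 1 => "b1"
  'a' x 2 => "a2"
  'b' x 1 => "b1"
  'c' x 1 => "c1"
  'b' x 2 => "b2"
  'c' x 1 => "c1"
  'b' x 1 => "b1"
Compressed: "b1a2b1c1b2c1b1"
Compressed length: 14

14


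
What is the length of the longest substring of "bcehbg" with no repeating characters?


Input: "bcehbg"
Sliding window (track last position of each char):
  Position 0 ('b'): window [0,0] length 1 -- new best
  Position 1 ('c'): window [0,1] length 2 -- new best
  Position 2 ('e'): window [0,2] length 3 -- new best
  Position 3 ('h'): window [0,3] length 4 -- new best
  Position 4 ('b'): repeat (last at 0), move window start to 1
  Position 4 ('b'): window [1,4] length 4
  Position 5 ('g'): window [1,5] length 5 -- new best
Longest substring with no repeats: "cehbg" with length 5

5


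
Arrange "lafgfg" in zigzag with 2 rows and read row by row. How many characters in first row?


Zigzag "lafgfg" into 2 rows:
Placing characters:
  'l' => row 0
  'a' => row 1
  'f' => row 0
  'g' => row 1
  'f' => row 0
  'g' => row 1
Rows:
  Row 0: "lff"
  Row 1: "agg"
First row length: 3

3


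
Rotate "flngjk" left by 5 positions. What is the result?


Input: "flngjk", rotate left by 5
First 5 characters: "flngj"
Remaining characters: "k"
Concatenate remaining + first: "k" + "flngj" = "kflngj"

kflngj


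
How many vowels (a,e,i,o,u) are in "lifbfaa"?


Input: lifbfaa
Checking each character:
  'l' at position 0: consonant
  'i' at position 1: vowel (running total: 1)
  'f' at position 2: consonant
  'b' at position 3: consonant
  'f' at position 4: consonant
  'a' at position 5: vowel (running total: 2)
  'a' at position 6: vowel (running total: 3)
Total vowels: 3

3


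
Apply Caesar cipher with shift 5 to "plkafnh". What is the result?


Caesar cipher: shift "plkafnh" by 5
  'p' (pos 15) + 5 = pos 20 = 'u'
  'l' (pos 11) + 5 = pos 16 = 'q'
  'k' (pos 10) + 5 = pos 15 = 'p'
  'a' (pos 0) + 5 = pos 5 = 'f'
  'f' (pos 5) + 5 = pos 10 = 'k'
  'n' (pos 13) + 5 = pos 18 = 's'
  'h' (pos 7) + 5 = pos 12 = 'm'
Result: uqpfksm

uqpfksm


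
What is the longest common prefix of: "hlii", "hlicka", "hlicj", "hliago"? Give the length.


Words: hlii, hlicka, hlicj, hliago
  Position 0: all 'h' => match
  Position 1: all 'l' => match
  Position 2: all 'i' => match
  Position 3: ('i', 'c', 'c', 'a') => mismatch, stop
LCP = "hli" (length 3)

3


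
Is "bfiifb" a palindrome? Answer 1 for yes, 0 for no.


Input: bfiifb
Reversed: bfiifb
  Compare pos 0 ('b') with pos 5 ('b'): match
  Compare pos 1 ('f') with pos 4 ('f'): match
  Compare pos 2 ('i') with pos 3 ('i'): match
Result: palindrome

1


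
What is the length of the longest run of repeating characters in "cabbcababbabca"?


Input: "cabbcababbabca"
Scanning for longest run:
  Position 1 ('a'): new char, reset run to 1
  Position 2 ('b'): new char, reset run to 1
  Position 3 ('b'): continues run of 'b', length=2
  Position 4 ('c'): new char, reset run to 1
  Position 5 ('a'): new char, reset run to 1
  Position 6 ('b'): new char, reset run to 1
  Position 7 ('a'): new char, reset run to 1
  Position 8 ('b'): new char, reset run to 1
  Position 9 ('b'): continues run of 'b', length=2
  Position 10 ('a'): new char, reset run to 1
  Position 11 ('b'): new char, reset run to 1
  Position 12 ('c'): new char, reset run to 1
  Position 13 ('a'): new char, reset run to 1
Longest run: 'b' with length 2

2


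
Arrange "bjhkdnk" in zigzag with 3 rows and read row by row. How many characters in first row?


Zigzag "bjhkdnk" into 3 rows:
Placing characters:
  'b' => row 0
  'j' => row 1
  'h' => row 2
  'k' => row 1
  'd' => row 0
  'n' => row 1
  'k' => row 2
Rows:
  Row 0: "bd"
  Row 1: "jkn"
  Row 2: "hk"
First row length: 2

2


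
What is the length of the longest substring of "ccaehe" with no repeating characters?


Input: "ccaehe"
Sliding window (track last position of each char):
  Position 0 ('c'): window [0,0] length 1 -- new best
  Position 1 ('c'): repeat (last at 0), move window start to 1
  Position 1 ('c'): window [1,1] length 1
  Position 2 ('a'): window [1,2] length 2 -- new best
  Position 3 ('e'): window [1,3] length 3 -- new best
  Position 4 ('h'): window [1,4] length 4 -- new best
  Position 5 ('e'): repeat (last at 3), move window start to 4
  Position 5 ('e'): window [4,5] length 2
Longest substring with no repeats: "caeh" with length 4

4


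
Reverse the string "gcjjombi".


Input: gcjjombi
Reading characters right to left:
  Position 7: 'i'
  Position 6: 'b'
  Position 5: 'm'
  Position 4: 'o'
  Position 3: 'j'
  Position 2: 'j'
  Position 1: 'c'
  Position 0: 'g'
Reversed: ibmojjcg

ibmojjcg


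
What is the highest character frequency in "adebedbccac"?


Input: adebedbccac
Character counts:
  'a': 2
  'b': 2
  'c': 3
  'd': 2
  'e': 2
Maximum frequency: 3

3


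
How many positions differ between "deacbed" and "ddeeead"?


Comparing "deacbed" and "ddeeead" position by position:
  Position 0: 'd' vs 'd' => same
  Position 1: 'e' vs 'd' => DIFFER
  Position 2: 'a' vs 'e' => DIFFER
  Position 3: 'c' vs 'e' => DIFFER
  Position 4: 'b' vs 'e' => DIFFER
  Position 5: 'e' vs 'a' => DIFFER
  Position 6: 'd' vs 'd' => same
Positions that differ: 5

5


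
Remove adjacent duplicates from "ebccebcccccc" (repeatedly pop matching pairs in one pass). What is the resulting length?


Input: ebccebcccccc
Stack-based adjacent duplicate removal:
  Read 'e': push. Stack: e
  Read 'b': push. Stack: eb
  Read 'c': push. Stack: ebc
  Read 'c': matches stack top 'c' => pop. Stack: eb
  Read 'e': push. Stack: ebe
  Read 'b': push. Stack: ebeb
  Read 'c': push. Stack: ebebc
  Read 'c': matches stack top 'c' => pop. Stack: ebeb
  Read 'c': push. Stack: ebebc
  Read 'c': matches stack top 'c' => pop. Stack: ebeb
  Read 'c': push. Stack: ebebc
  Read 'c': matches stack top 'c' => pop. Stack: ebeb
Final stack: "ebeb" (length 4)

4


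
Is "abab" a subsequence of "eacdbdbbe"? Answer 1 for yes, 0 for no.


Check if "abab" is a subsequence of "eacdbdbbe"
Greedy scan:
  Position 0 ('e'): no match needed
  Position 1 ('a'): matches sub[0] = 'a'
  Position 2 ('c'): no match needed
  Position 3 ('d'): no match needed
  Position 4 ('b'): matches sub[1] = 'b'
  Position 5 ('d'): no match needed
  Position 6 ('b'): no match needed
  Position 7 ('b'): no match needed
  Position 8 ('e'): no match needed
Only matched 2/4 characters => not a subsequence

0


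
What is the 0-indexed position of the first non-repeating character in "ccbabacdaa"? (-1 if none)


Input: ccbabacdaa
Character frequencies:
  'a': 4
  'b': 2
  'c': 3
  'd': 1
Scanning left to right for freq == 1:
  Position 0 ('c'): freq=3, skip
  Position 1 ('c'): freq=3, skip
  Position 2 ('b'): freq=2, skip
  Position 3 ('a'): freq=4, skip
  Position 4 ('b'): freq=2, skip
  Position 5 ('a'): freq=4, skip
  Position 6 ('c'): freq=3, skip
  Position 7 ('d'): unique! => answer = 7

7


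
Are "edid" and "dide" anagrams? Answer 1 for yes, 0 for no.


Strings: "edid", "dide"
Sorted first:  ddei
Sorted second: ddei
Sorted forms match => anagrams

1


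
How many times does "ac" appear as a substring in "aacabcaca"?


Searching for "ac" in "aacabcaca"
Scanning each position:
  Position 0: "aa" => no
  Position 1: "ac" => MATCH
  Position 2: "ca" => no
  Position 3: "ab" => no
  Position 4: "bc" => no
  Position 5: "ca" => no
  Position 6: "ac" => MATCH
  Position 7: "ca" => no
Total occurrences: 2

2


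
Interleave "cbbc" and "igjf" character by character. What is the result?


Interleaving "cbbc" and "igjf":
  Position 0: 'c' from first, 'i' from second => "ci"
  Position 1: 'b' from first, 'g' from second => "bg"
  Position 2: 'b' from first, 'j' from second => "bj"
  Position 3: 'c' from first, 'f' from second => "cf"
Result: cibgbjcf

cibgbjcf


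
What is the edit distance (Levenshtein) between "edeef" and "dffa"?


Computing edit distance: "edeef" -> "dffa"
DP table:
           d    f    f    a
      0    1    2    3    4
  e   1    1    2    3    4
  d   2    1    2    3    4
  e   3    2    2    3    4
  e   4    3    3    3    4
  f   5    4    3    3    4
Edit distance = dp[5][4] = 4

4


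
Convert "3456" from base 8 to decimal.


Input: "3456" in base 8
Positional expansion:
  Digit '3' (value 3) x 8^3 = 1536
  Digit '4' (value 4) x 8^2 = 256
  Digit '5' (value 5) x 8^1 = 40
  Digit '6' (value 6) x 8^0 = 6
Sum = 1838

1838


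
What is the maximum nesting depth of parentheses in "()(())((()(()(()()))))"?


Input: "()(())((()(()(()()))))"
Tracking depth:
  Position 0 '(': depth becomes 1
  Position 1 ')': depth becomes 0
  Position 2 '(': depth becomes 1
  Position 3 '(': depth becomes 2
  Position 4 ')': depth becomes 1
  Position 5 ')': depth becomes 0
  Position 6 '(': depth becomes 1
  Position 7 '(': depth becomes 2
  Position 8 '(': depth becomes 3
  Position 9 ')': depth becomes 2
  Position 10 '(': depth becomes 3
  Position 11 '(': depth becomes 4
  Position 12 ')': depth becomes 3
  Position 13 '(': depth becomes 4
  Position 14 '(': depth becomes 5
  Position 15 ')': depth becomes 4
  Position 16 '(': depth becomes 5
  Position 17 ')': depth becomes 4
  Position 18 ')': depth becomes 3
  Position 19 ')': depth becomes 2
  Position 20 ')': depth becomes 1
  Position 21 ')': depth becomes 0
Maximum depth reached: 5

5


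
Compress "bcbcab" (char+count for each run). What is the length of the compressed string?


Input: bcbcab
Runs:
  'b' x 1 => "b1"
  'c' x 1 => "c1"
  'b' x 1 => "b1"
  'c' x 1 => "c1"
  'a' x 1 => "a1"
  'b' x 1 => "b1"
Compressed: "b1c1b1c1a1b1"
Compressed length: 12

12


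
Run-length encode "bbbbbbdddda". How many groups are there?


Input: bbbbbbdddda
Scanning for consecutive runs:
  Group 1: 'b' x 6 (positions 0-5)
  Group 2: 'd' x 4 (positions 6-9)
  Group 3: 'a' x 1 (positions 10-10)
Total groups: 3

3


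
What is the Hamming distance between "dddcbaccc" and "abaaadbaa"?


Comparing "dddcbaccc" and "abaaadbaa" position by position:
  Position 0: 'd' vs 'a' => differ
  Position 1: 'd' vs 'b' => differ
  Position 2: 'd' vs 'a' => differ
  Position 3: 'c' vs 'a' => differ
  Position 4: 'b' vs 'a' => differ
  Position 5: 'a' vs 'd' => differ
  Position 6: 'c' vs 'b' => differ
  Position 7: 'c' vs 'a' => differ
  Position 8: 'c' vs 'a' => differ
Total differences (Hamming distance): 9

9


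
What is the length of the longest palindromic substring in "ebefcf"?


Input: "ebefcf"
Checking substrings for palindromes:
  [0:3] "ebe" (len 3) => palindrome
  [3:6] "fcf" (len 3) => palindrome
Longest palindromic substring: "ebe" with length 3

3


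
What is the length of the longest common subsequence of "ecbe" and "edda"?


LCS of "ecbe" and "edda"
DP table:
           e    d    d    a
      0    0    0    0    0
  e   0    1    1    1    1
  c   0    1    1    1    1
  b   0    1    1    1    1
  e   0    1    1    1    1
LCS length = dp[4][4] = 1

1


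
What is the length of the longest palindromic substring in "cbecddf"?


Input: "cbecddf"
Checking substrings for palindromes:
  [4:6] "dd" (len 2) => palindrome
Longest palindromic substring: "dd" with length 2

2


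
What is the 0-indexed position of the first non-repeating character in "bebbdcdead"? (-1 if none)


Input: bebbdcdead
Character frequencies:
  'a': 1
  'b': 3
  'c': 1
  'd': 3
  'e': 2
Scanning left to right for freq == 1:
  Position 0 ('b'): freq=3, skip
  Position 1 ('e'): freq=2, skip
  Position 2 ('b'): freq=3, skip
  Position 3 ('b'): freq=3, skip
  Position 4 ('d'): freq=3, skip
  Position 5 ('c'): unique! => answer = 5

5


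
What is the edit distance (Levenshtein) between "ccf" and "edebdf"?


Computing edit distance: "ccf" -> "edebdf"
DP table:
           e    d    e    b    d    f
      0    1    2    3    4    5    6
  c   1    1    2    3    4    5    6
  c   2    2    2    3    4    5    6
  f   3    3    3    3    4    5    5
Edit distance = dp[3][6] = 5

5


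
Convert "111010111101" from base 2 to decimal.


Input: "111010111101" in base 2
Positional expansion:
  Digit '1' (value 1) x 2^11 = 2048
  Digit '1' (value 1) x 2^10 = 1024
  Digit '1' (value 1) x 2^9 = 512
  Digit '0' (value 0) x 2^8 = 0
  Digit '1' (value 1) x 2^7 = 128
  Digit '0' (value 0) x 2^6 = 0
  Digit '1' (value 1) x 2^5 = 32
  Digit '1' (value 1) x 2^4 = 16
  Digit '1' (value 1) x 2^3 = 8
  Digit '1' (value 1) x 2^2 = 4
  Digit '0' (value 0) x 2^1 = 0
  Digit '1' (value 1) x 2^0 = 1
Sum = 3773

3773


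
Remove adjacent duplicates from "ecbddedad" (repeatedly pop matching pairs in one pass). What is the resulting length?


Input: ecbddedad
Stack-based adjacent duplicate removal:
  Read 'e': push. Stack: e
  Read 'c': push. Stack: ec
  Read 'b': push. Stack: ecb
  Read 'd': push. Stack: ecbd
  Read 'd': matches stack top 'd' => pop. Stack: ecb
  Read 'e': push. Stack: ecbe
  Read 'd': push. Stack: ecbed
  Read 'a': push. Stack: ecbeda
  Read 'd': push. Stack: ecbedad
Final stack: "ecbedad" (length 7)

7


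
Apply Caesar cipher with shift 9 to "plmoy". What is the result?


Caesar cipher: shift "plmoy" by 9
  'p' (pos 15) + 9 = pos 24 = 'y'
  'l' (pos 11) + 9 = pos 20 = 'u'
  'm' (pos 12) + 9 = pos 21 = 'v'
  'o' (pos 14) + 9 = pos 23 = 'x'
  'y' (pos 24) + 9 = pos 7 = 'h'
Result: yuvxh

yuvxh


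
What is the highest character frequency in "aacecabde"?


Input: aacecabde
Character counts:
  'a': 3
  'b': 1
  'c': 2
  'd': 1
  'e': 2
Maximum frequency: 3

3


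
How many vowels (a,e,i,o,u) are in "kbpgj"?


Input: kbpgj
Checking each character:
  'k' at position 0: consonant
  'b' at position 1: consonant
  'p' at position 2: consonant
  'g' at position 3: consonant
  'j' at position 4: consonant
Total vowels: 0

0


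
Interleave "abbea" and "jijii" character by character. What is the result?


Interleaving "abbea" and "jijii":
  Position 0: 'a' from first, 'j' from second => "aj"
  Position 1: 'b' from first, 'i' from second => "bi"
  Position 2: 'b' from first, 'j' from second => "bj"
  Position 3: 'e' from first, 'i' from second => "ei"
  Position 4: 'a' from first, 'i' from second => "ai"
Result: ajbibjeiai

ajbibjeiai


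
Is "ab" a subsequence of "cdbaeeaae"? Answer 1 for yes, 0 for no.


Check if "ab" is a subsequence of "cdbaeeaae"
Greedy scan:
  Position 0 ('c'): no match needed
  Position 1 ('d'): no match needed
  Position 2 ('b'): no match needed
  Position 3 ('a'): matches sub[0] = 'a'
  Position 4 ('e'): no match needed
  Position 5 ('e'): no match needed
  Position 6 ('a'): no match needed
  Position 7 ('a'): no match needed
  Position 8 ('e'): no match needed
Only matched 1/2 characters => not a subsequence

0


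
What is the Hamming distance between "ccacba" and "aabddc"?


Comparing "ccacba" and "aabddc" position by position:
  Position 0: 'c' vs 'a' => differ
  Position 1: 'c' vs 'a' => differ
  Position 2: 'a' vs 'b' => differ
  Position 3: 'c' vs 'd' => differ
  Position 4: 'b' vs 'd' => differ
  Position 5: 'a' vs 'c' => differ
Total differences (Hamming distance): 6

6


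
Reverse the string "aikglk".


Input: aikglk
Reading characters right to left:
  Position 5: 'k'
  Position 4: 'l'
  Position 3: 'g'
  Position 2: 'k'
  Position 1: 'i'
  Position 0: 'a'
Reversed: klgkia

klgkia


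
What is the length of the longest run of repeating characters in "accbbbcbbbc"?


Input: "accbbbcbbbc"
Scanning for longest run:
  Position 1 ('c'): new char, reset run to 1
  Position 2 ('c'): continues run of 'c', length=2
  Position 3 ('b'): new char, reset run to 1
  Position 4 ('b'): continues run of 'b', length=2
  Position 5 ('b'): continues run of 'b', length=3
  Position 6 ('c'): new char, reset run to 1
  Position 7 ('b'): new char, reset run to 1
  Position 8 ('b'): continues run of 'b', length=2
  Position 9 ('b'): continues run of 'b', length=3
  Position 10 ('c'): new char, reset run to 1
Longest run: 'b' with length 3

3


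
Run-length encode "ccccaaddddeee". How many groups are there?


Input: ccccaaddddeee
Scanning for consecutive runs:
  Group 1: 'c' x 4 (positions 0-3)
  Group 2: 'a' x 2 (positions 4-5)
  Group 3: 'd' x 4 (positions 6-9)
  Group 4: 'e' x 3 (positions 10-12)
Total groups: 4

4


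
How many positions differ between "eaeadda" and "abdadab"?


Comparing "eaeadda" and "abdadab" position by position:
  Position 0: 'e' vs 'a' => DIFFER
  Position 1: 'a' vs 'b' => DIFFER
  Position 2: 'e' vs 'd' => DIFFER
  Position 3: 'a' vs 'a' => same
  Position 4: 'd' vs 'd' => same
  Position 5: 'd' vs 'a' => DIFFER
  Position 6: 'a' vs 'b' => DIFFER
Positions that differ: 5

5


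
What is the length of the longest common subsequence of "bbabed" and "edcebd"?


LCS of "bbabed" and "edcebd"
DP table:
           e    d    c    e    b    d
      0    0    0    0    0    0    0
  b   0    0    0    0    0    1    1
  b   0    0    0    0    0    1    1
  a   0    0    0    0    0    1    1
  b   0    0    0    0    0    1    1
  e   0    1    1    1    1    1    1
  d   0    1    2    2    2    2    2
LCS length = dp[6][6] = 2

2


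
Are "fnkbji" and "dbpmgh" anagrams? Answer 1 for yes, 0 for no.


Strings: "fnkbji", "dbpmgh"
Sorted first:  bfijkn
Sorted second: bdghmp
Differ at position 1: 'f' vs 'd' => not anagrams

0


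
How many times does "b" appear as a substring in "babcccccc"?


Searching for "b" in "babcccccc"
Scanning each position:
  Position 0: "b" => MATCH
  Position 1: "a" => no
  Position 2: "b" => MATCH
  Position 3: "c" => no
  Position 4: "c" => no
  Position 5: "c" => no
  Position 6: "c" => no
  Position 7: "c" => no
  Position 8: "c" => no
Total occurrences: 2

2


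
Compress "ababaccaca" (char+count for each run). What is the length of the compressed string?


Input: ababaccaca
Runs:
  'a' x 1 => "a1"
  'b' x 1 => "b1"
  'a' x 1 => "a1"
  'b' x 1 => "b1"
  'a' x 1 => "a1"
  'c' x 2 => "c2"
  'a' x 1 => "a1"
  'c' x 1 => "c1"
  'a' x 1 => "a1"
Compressed: "a1b1a1b1a1c2a1c1a1"
Compressed length: 18

18


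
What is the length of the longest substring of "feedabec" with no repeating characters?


Input: "feedabec"
Sliding window (track last position of each char):
  Position 0 ('f'): window [0,0] length 1 -- new best
  Position 1 ('e'): window [0,1] length 2 -- new best
  Position 2 ('e'): repeat (last at 1), move window start to 2
  Position 2 ('e'): window [2,2] length 1
  Position 3 ('d'): window [2,3] length 2
  Position 4 ('a'): window [2,4] length 3 -- new best
  Position 5 ('b'): window [2,5] length 4 -- new best
  Position 6 ('e'): repeat (last at 2), move window start to 3
  Position 6 ('e'): window [3,6] length 4
  Position 7 ('c'): window [3,7] length 5 -- new best
Longest substring with no repeats: "dabec" with length 5

5


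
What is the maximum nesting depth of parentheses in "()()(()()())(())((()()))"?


Input: "()()(()()())(())((()()))"
Tracking depth:
  Position 0 '(': depth becomes 1
  Position 1 ')': depth becomes 0
  Position 2 '(': depth becomes 1
  Position 3 ')': depth becomes 0
  Position 4 '(': depth becomes 1
  Position 5 '(': depth becomes 2
  Position 6 ')': depth becomes 1
  Position 7 '(': depth becomes 2
  Position 8 ')': depth becomes 1
  Position 9 '(': depth becomes 2
  Position 10 ')': depth becomes 1
  Position 11 ')': depth becomes 0
  Position 12 '(': depth becomes 1
  Position 13 '(': depth becomes 2
  Position 14 ')': depth becomes 1
  Position 15 ')': depth becomes 0
  Position 16 '(': depth becomes 1
  Position 17 '(': depth becomes 2
  Position 18 '(': depth becomes 3
  Position 19 ')': depth becomes 2
  Position 20 '(': depth becomes 3
  Position 21 ')': depth becomes 2
  Position 22 ')': depth becomes 1
  Position 23 ')': depth becomes 0
Maximum depth reached: 3

3


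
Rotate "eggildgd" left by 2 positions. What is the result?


Input: "eggildgd", rotate left by 2
First 2 characters: "eg"
Remaining characters: "gildgd"
Concatenate remaining + first: "gildgd" + "eg" = "gildgdeg"

gildgdeg


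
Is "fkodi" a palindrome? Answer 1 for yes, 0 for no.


Input: fkodi
Reversed: idokf
  Compare pos 0 ('f') with pos 4 ('i'): MISMATCH
  Compare pos 1 ('k') with pos 3 ('d'): MISMATCH
Result: not a palindrome

0


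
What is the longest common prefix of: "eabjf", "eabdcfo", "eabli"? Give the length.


Words: eabjf, eabdcfo, eabli
  Position 0: all 'e' => match
  Position 1: all 'a' => match
  Position 2: all 'b' => match
  Position 3: ('j', 'd', 'l') => mismatch, stop
LCP = "eab" (length 3)

3


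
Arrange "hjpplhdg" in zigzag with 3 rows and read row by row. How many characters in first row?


Zigzag "hjpplhdg" into 3 rows:
Placing characters:
  'h' => row 0
  'j' => row 1
  'p' => row 2
  'p' => row 1
  'l' => row 0
  'h' => row 1
  'd' => row 2
  'g' => row 1
Rows:
  Row 0: "hl"
  Row 1: "jphg"
  Row 2: "pd"
First row length: 2

2


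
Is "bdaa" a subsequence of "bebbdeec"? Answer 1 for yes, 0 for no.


Check if "bdaa" is a subsequence of "bebbdeec"
Greedy scan:
  Position 0 ('b'): matches sub[0] = 'b'
  Position 1 ('e'): no match needed
  Position 2 ('b'): no match needed
  Position 3 ('b'): no match needed
  Position 4 ('d'): matches sub[1] = 'd'
  Position 5 ('e'): no match needed
  Position 6 ('e'): no match needed
  Position 7 ('c'): no match needed
Only matched 2/4 characters => not a subsequence

0


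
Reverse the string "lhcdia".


Input: lhcdia
Reading characters right to left:
  Position 5: 'a'
  Position 4: 'i'
  Position 3: 'd'
  Position 2: 'c'
  Position 1: 'h'
  Position 0: 'l'
Reversed: aidchl

aidchl


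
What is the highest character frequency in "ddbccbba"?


Input: ddbccbba
Character counts:
  'a': 1
  'b': 3
  'c': 2
  'd': 2
Maximum frequency: 3

3


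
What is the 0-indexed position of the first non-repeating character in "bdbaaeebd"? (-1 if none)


Input: bdbaaeebd
Character frequencies:
  'a': 2
  'b': 3
  'd': 2
  'e': 2
Scanning left to right for freq == 1:
  Position 0 ('b'): freq=3, skip
  Position 1 ('d'): freq=2, skip
  Position 2 ('b'): freq=3, skip
  Position 3 ('a'): freq=2, skip
  Position 4 ('a'): freq=2, skip
  Position 5 ('e'): freq=2, skip
  Position 6 ('e'): freq=2, skip
  Position 7 ('b'): freq=3, skip
  Position 8 ('d'): freq=2, skip
  No unique character found => answer = -1

-1


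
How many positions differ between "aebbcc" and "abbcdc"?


Comparing "aebbcc" and "abbcdc" position by position:
  Position 0: 'a' vs 'a' => same
  Position 1: 'e' vs 'b' => DIFFER
  Position 2: 'b' vs 'b' => same
  Position 3: 'b' vs 'c' => DIFFER
  Position 4: 'c' vs 'd' => DIFFER
  Position 5: 'c' vs 'c' => same
Positions that differ: 3

3


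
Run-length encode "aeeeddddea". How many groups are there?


Input: aeeeddddea
Scanning for consecutive runs:
  Group 1: 'a' x 1 (positions 0-0)
  Group 2: 'e' x 3 (positions 1-3)
  Group 3: 'd' x 4 (positions 4-7)
  Group 4: 'e' x 1 (positions 8-8)
  Group 5: 'a' x 1 (positions 9-9)
Total groups: 5

5


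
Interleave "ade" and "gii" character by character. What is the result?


Interleaving "ade" and "gii":
  Position 0: 'a' from first, 'g' from second => "ag"
  Position 1: 'd' from first, 'i' from second => "di"
  Position 2: 'e' from first, 'i' from second => "ei"
Result: agdiei

agdiei


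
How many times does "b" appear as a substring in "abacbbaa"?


Searching for "b" in "abacbbaa"
Scanning each position:
  Position 0: "a" => no
  Position 1: "b" => MATCH
  Position 2: "a" => no
  Position 3: "c" => no
  Position 4: "b" => MATCH
  Position 5: "b" => MATCH
  Position 6: "a" => no
  Position 7: "a" => no
Total occurrences: 3

3


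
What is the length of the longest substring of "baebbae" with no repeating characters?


Input: "baebbae"
Sliding window (track last position of each char):
  Position 0 ('b'): window [0,0] length 1 -- new best
  Position 1 ('a'): window [0,1] length 2 -- new best
  Position 2 ('e'): window [0,2] length 3 -- new best
  Position 3 ('b'): repeat (last at 0), move window start to 1
  Position 3 ('b'): window [1,3] length 3
  Position 4 ('b'): repeat (last at 3), move window start to 4
  Position 4 ('b'): window [4,4] length 1
  Position 5 ('a'): window [4,5] length 2
  Position 6 ('e'): window [4,6] length 3
Longest substring with no repeats: "bae" with length 3

3


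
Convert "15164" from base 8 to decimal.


Input: "15164" in base 8
Positional expansion:
  Digit '1' (value 1) x 8^4 = 4096
  Digit '5' (value 5) x 8^3 = 2560
  Digit '1' (value 1) x 8^2 = 64
  Digit '6' (value 6) x 8^1 = 48
  Digit '4' (value 4) x 8^0 = 4
Sum = 6772

6772


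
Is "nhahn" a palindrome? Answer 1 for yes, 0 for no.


Input: nhahn
Reversed: nhahn
  Compare pos 0 ('n') with pos 4 ('n'): match
  Compare pos 1 ('h') with pos 3 ('h'): match
Result: palindrome

1


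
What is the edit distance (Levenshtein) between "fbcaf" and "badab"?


Computing edit distance: "fbcaf" -> "badab"
DP table:
           b    a    d    a    b
      0    1    2    3    4    5
  f   1    1    2    3    4    5
  b   2    1    2    3    4    4
  c   3    2    2    3    4    5
  a   4    3    2    3    3    4
  f   5    4    3    3    4    4
Edit distance = dp[5][5] = 4

4


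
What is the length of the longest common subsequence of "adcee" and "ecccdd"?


LCS of "adcee" and "ecccdd"
DP table:
           e    c    c    c    d    d
      0    0    0    0    0    0    0
  a   0    0    0    0    0    0    0
  d   0    0    0    0    0    1    1
  c   0    0    1    1    1    1    1
  e   0    1    1    1    1    1    1
  e   0    1    1    1    1    1    1
LCS length = dp[5][6] = 1

1


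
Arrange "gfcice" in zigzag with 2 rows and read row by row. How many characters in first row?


Zigzag "gfcice" into 2 rows:
Placing characters:
  'g' => row 0
  'f' => row 1
  'c' => row 0
  'i' => row 1
  'c' => row 0
  'e' => row 1
Rows:
  Row 0: "gcc"
  Row 1: "fie"
First row length: 3

3


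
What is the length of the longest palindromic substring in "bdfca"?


Input: "bdfca"
Checking substrings for palindromes:
  No multi-char palindromic substrings found
Longest palindromic substring: "b" with length 1

1


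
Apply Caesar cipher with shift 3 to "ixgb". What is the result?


Caesar cipher: shift "ixgb" by 3
  'i' (pos 8) + 3 = pos 11 = 'l'
  'x' (pos 23) + 3 = pos 0 = 'a'
  'g' (pos 6) + 3 = pos 9 = 'j'
  'b' (pos 1) + 3 = pos 4 = 'e'
Result: laje

laje


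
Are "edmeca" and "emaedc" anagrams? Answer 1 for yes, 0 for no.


Strings: "edmeca", "emaedc"
Sorted first:  acdeem
Sorted second: acdeem
Sorted forms match => anagrams

1


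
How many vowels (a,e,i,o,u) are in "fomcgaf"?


Input: fomcgaf
Checking each character:
  'f' at position 0: consonant
  'o' at position 1: vowel (running total: 1)
  'm' at position 2: consonant
  'c' at position 3: consonant
  'g' at position 4: consonant
  'a' at position 5: vowel (running total: 2)
  'f' at position 6: consonant
Total vowels: 2

2


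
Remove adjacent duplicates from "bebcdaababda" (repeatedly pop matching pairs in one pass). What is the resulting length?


Input: bebcdaababda
Stack-based adjacent duplicate removal:
  Read 'b': push. Stack: b
  Read 'e': push. Stack: be
  Read 'b': push. Stack: beb
  Read 'c': push. Stack: bebc
  Read 'd': push. Stack: bebcd
  Read 'a': push. Stack: bebcda
  Read 'a': matches stack top 'a' => pop. Stack: bebcd
  Read 'b': push. Stack: bebcdb
  Read 'a': push. Stack: bebcdba
  Read 'b': push. Stack: bebcdbab
  Read 'd': push. Stack: bebcdbabd
  Read 'a': push. Stack: bebcdbabda
Final stack: "bebcdbabda" (length 10)

10
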